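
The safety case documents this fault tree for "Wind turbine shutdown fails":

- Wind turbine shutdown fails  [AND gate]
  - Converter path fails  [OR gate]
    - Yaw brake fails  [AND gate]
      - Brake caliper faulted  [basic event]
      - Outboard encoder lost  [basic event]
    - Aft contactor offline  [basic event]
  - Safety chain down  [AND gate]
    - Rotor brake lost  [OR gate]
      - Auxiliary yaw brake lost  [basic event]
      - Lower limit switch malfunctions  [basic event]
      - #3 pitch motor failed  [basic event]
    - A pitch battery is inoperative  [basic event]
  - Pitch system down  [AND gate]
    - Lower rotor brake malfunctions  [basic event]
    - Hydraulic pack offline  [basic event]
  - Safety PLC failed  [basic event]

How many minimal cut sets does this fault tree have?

Yaw brake fails [AND]: one cut set from each child combined → 1 × 1 = 1 cut set(s).
Converter path fails [OR]: union of children's cut sets → 2 cut set(s).
Rotor brake lost [OR]: union of children's cut sets → 3 cut set(s).
Safety chain down [AND]: one cut set from each child combined → 3 × 1 = 3 cut set(s).
Pitch system down [AND]: one cut set from each child combined → 1 × 1 = 1 cut set(s).
Wind turbine shutdown fails [AND]: one cut set from each child combined → 2 × 3 × 1 × 1 = 6 cut set(s).
Minimal cut sets: {A pitch battery is inoperative, Auxiliary yaw brake lost, Brake caliper faulted, Hydraulic pack offline, Lower rotor brake malfunctions, Outboard encoder lost, Safety PLC failed}; {A pitch battery is inoperative, Brake caliper faulted, Hydraulic pack offline, Lower limit switch malfunctions, Lower rotor brake malfunctions, Outboard encoder lost, Safety PLC failed}; {#3 pitch motor failed, A pitch battery is inoperative, Brake caliper faulted, Hydraulic pack offline, Lower rotor brake malfunctions, Outboard encoder lost, Safety PLC failed}; {A pitch battery is inoperative, Aft contactor offline, Auxiliary yaw brake lost, Hydraulic pack offline, Lower rotor brake malfunctions, Safety PLC failed}; {A pitch battery is inoperative, Aft contactor offline, Hydraulic pack offline, Lower limit switch malfunctions, Lower rotor brake malfunctions, Safety PLC failed}; {#3 pitch motor failed, A pitch battery is inoperative, Aft contactor offline, Hydraulic pack offline, Lower rotor brake malfunctions, Safety PLC failed}.

6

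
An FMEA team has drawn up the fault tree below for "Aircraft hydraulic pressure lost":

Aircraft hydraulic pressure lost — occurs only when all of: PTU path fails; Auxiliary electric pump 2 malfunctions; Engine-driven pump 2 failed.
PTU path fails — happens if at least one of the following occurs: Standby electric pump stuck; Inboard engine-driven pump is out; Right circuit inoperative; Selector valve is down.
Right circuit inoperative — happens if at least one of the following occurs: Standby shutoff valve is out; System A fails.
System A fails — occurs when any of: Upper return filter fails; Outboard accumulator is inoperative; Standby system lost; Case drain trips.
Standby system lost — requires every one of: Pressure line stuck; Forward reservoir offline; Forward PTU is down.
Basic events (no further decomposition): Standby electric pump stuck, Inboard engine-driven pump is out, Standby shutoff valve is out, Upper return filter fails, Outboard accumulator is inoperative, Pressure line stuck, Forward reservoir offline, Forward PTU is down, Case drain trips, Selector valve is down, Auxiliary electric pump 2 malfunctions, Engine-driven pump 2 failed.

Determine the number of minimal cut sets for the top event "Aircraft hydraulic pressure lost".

8

Standby system lost [AND]: one cut set from each child combined → 1 × 1 × 1 = 1 cut set(s).
System A fails [OR]: union of children's cut sets → 4 cut set(s).
Right circuit inoperative [OR]: union of children's cut sets → 5 cut set(s).
PTU path fails [OR]: union of children's cut sets → 8 cut set(s).
Aircraft hydraulic pressure lost [AND]: one cut set from each child combined → 8 × 1 × 1 = 8 cut set(s).
Minimal cut sets: {Auxiliary electric pump 2 malfunctions, Engine-driven pump 2 failed, Standby electric pump stuck}; {Auxiliary electric pump 2 malfunctions, Engine-driven pump 2 failed, Inboard engine-driven pump is out}; {Auxiliary electric pump 2 malfunctions, Engine-driven pump 2 failed, Standby shutoff valve is out}; {Auxiliary electric pump 2 malfunctions, Engine-driven pump 2 failed, Upper return filter fails}; {Auxiliary electric pump 2 malfunctions, Engine-driven pump 2 failed, Outboard accumulator is inoperative}; {Auxiliary electric pump 2 malfunctions, Engine-driven pump 2 failed, Forward PTU is down, Forward reservoir offline, Pressure line stuck}; {Auxiliary electric pump 2 malfunctions, Case drain trips, Engine-driven pump 2 failed}; {Auxiliary electric pump 2 malfunctions, Engine-driven pump 2 failed, Selector valve is down}.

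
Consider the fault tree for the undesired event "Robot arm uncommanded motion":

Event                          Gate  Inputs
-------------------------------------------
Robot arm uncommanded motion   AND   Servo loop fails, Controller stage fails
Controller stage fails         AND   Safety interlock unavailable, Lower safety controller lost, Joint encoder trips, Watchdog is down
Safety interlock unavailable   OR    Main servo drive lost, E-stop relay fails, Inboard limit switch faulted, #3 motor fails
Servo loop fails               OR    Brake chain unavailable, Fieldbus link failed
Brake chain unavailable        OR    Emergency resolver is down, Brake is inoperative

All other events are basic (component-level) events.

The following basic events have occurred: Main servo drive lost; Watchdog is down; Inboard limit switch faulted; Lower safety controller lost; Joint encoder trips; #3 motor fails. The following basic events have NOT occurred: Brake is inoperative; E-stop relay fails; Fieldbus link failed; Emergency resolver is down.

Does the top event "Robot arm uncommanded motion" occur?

Brake chain unavailable [OR]: Emergency resolver is down=not, Brake is inoperative=not → no input occurs → does not occur.
Servo loop fails [OR]: Brake chain unavailable=not, Fieldbus link failed=not → no input occurs → does not occur.
Safety interlock unavailable [OR]: Main servo drive lost=occurs, E-stop relay fails=not, Inboard limit switch faulted=occurs, #3 motor fails=occurs → at least one input occurs → occurs.
Controller stage fails [AND]: Safety interlock unavailable=occurs, Lower safety controller lost=occurs, Joint encoder trips=occurs, Watchdog is down=occurs → all inputs occur → occurs.
Robot arm uncommanded motion [AND]: Servo loop fails=not, Controller stage fails=occurs → not all inputs occur → does not occur.

No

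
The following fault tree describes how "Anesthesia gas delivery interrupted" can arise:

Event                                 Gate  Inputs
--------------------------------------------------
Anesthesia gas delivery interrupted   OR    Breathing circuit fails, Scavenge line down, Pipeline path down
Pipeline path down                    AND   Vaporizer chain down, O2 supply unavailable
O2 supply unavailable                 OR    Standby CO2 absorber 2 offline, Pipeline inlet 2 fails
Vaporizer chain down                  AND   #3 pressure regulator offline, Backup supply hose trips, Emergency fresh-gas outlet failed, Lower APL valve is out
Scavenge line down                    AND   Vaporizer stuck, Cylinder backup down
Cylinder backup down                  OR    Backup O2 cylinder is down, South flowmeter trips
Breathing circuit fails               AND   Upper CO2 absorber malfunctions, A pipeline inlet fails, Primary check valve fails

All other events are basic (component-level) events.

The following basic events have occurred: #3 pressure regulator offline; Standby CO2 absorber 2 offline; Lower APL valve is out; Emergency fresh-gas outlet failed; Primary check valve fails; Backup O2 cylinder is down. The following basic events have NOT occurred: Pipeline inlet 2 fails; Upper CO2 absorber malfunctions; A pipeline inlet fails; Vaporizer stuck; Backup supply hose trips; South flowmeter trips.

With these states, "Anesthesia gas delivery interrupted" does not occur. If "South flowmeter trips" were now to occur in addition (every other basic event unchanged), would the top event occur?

Counterfactual: set "South flowmeter trips" to occurred.
Breathing circuit fails [AND]: Upper CO2 absorber malfunctions=not, A pipeline inlet fails=not, Primary check valve fails=occurs → not all inputs occur → does not occur.
Cylinder backup down [OR]: Backup O2 cylinder is down=occurs, South flowmeter trips=occurs → at least one input occurs → occurs.
Scavenge line down [AND]: Vaporizer stuck=not, Cylinder backup down=occurs → not all inputs occur → does not occur.
Vaporizer chain down [AND]: #3 pressure regulator offline=occurs, Backup supply hose trips=not, Emergency fresh-gas outlet failed=occurs, Lower APL valve is out=occurs → not all inputs occur → does not occur.
O2 supply unavailable [OR]: Standby CO2 absorber 2 offline=occurs, Pipeline inlet 2 fails=not → at least one input occurs → occurs.
Pipeline path down [AND]: Vaporizer chain down=not, O2 supply unavailable=occurs → not all inputs occur → does not occur.
Anesthesia gas delivery interrupted [OR]: Breathing circuit fails=not, Scavenge line down=not, Pipeline path down=not → no input occurs → does not occur.

No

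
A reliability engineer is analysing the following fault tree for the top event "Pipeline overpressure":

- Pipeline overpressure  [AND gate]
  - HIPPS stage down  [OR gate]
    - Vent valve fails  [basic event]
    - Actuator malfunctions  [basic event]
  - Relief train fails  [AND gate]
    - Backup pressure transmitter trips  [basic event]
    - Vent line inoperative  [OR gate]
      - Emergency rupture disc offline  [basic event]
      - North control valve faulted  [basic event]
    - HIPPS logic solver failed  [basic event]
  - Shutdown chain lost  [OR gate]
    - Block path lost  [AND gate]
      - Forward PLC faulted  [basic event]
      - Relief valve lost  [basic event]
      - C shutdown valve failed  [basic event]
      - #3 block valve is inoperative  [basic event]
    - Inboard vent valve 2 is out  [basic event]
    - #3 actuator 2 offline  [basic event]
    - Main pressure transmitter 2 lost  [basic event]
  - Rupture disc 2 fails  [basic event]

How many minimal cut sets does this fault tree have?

16

HIPPS stage down [OR]: union of children's cut sets → 2 cut set(s).
Vent line inoperative [OR]: union of children's cut sets → 2 cut set(s).
Relief train fails [AND]: one cut set from each child combined → 1 × 2 × 1 = 2 cut set(s).
Block path lost [AND]: one cut set from each child combined → 1 × 1 × 1 × 1 = 1 cut set(s).
Shutdown chain lost [OR]: union of children's cut sets → 4 cut set(s).
Pipeline overpressure [AND]: one cut set from each child combined → 2 × 2 × 4 × 1 = 16 cut set(s).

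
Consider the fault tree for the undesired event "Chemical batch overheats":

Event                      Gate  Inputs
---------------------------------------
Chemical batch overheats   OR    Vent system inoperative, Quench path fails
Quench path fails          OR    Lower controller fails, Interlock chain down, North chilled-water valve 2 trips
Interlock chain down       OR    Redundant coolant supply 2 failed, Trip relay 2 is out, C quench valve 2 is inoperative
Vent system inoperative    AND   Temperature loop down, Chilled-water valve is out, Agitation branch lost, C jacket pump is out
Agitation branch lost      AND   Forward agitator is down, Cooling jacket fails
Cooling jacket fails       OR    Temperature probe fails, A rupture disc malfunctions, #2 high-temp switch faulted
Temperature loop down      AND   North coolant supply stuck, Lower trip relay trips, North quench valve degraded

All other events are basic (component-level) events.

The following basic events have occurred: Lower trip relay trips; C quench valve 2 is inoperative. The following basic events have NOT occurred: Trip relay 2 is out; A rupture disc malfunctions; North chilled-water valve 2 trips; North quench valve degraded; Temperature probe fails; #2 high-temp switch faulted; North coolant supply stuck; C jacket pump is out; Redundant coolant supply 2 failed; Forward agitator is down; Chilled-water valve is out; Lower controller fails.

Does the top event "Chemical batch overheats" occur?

Yes

Temperature loop down [AND]: North coolant supply stuck=not, Lower trip relay trips=occurs, North quench valve degraded=not → not all inputs occur → does not occur.
Cooling jacket fails [OR]: Temperature probe fails=not, A rupture disc malfunctions=not, #2 high-temp switch faulted=not → no input occurs → does not occur.
Agitation branch lost [AND]: Forward agitator is down=not, Cooling jacket fails=not → not all inputs occur → does not occur.
Vent system inoperative [AND]: Temperature loop down=not, Chilled-water valve is out=not, Agitation branch lost=not, C jacket pump is out=not → not all inputs occur → does not occur.
Interlock chain down [OR]: Redundant coolant supply 2 failed=not, Trip relay 2 is out=not, C quench valve 2 is inoperative=occurs → at least one input occurs → occurs.
Quench path fails [OR]: Lower controller fails=not, Interlock chain down=occurs, North chilled-water valve 2 trips=not → at least one input occurs → occurs.
Chemical batch overheats [OR]: Vent system inoperative=not, Quench path fails=occurs → at least one input occurs → occurs.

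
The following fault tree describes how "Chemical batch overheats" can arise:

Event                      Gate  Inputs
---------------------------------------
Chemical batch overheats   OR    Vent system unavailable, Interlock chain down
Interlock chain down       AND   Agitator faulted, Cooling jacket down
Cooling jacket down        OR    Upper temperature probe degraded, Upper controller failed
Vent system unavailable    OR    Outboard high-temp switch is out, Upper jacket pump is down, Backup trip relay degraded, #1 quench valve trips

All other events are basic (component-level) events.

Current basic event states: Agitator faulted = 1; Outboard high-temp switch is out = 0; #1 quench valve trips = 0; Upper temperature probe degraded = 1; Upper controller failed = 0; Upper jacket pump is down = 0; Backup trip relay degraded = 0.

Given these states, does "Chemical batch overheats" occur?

Yes

Vent system unavailable [OR]: Outboard high-temp switch is out=not, Upper jacket pump is down=not, Backup trip relay degraded=not, #1 quench valve trips=not → no input occurs → does not occur.
Cooling jacket down [OR]: Upper temperature probe degraded=occurs, Upper controller failed=not → at least one input occurs → occurs.
Interlock chain down [AND]: Agitator faulted=occurs, Cooling jacket down=occurs → all inputs occur → occurs.
Chemical batch overheats [OR]: Vent system unavailable=not, Interlock chain down=occurs → at least one input occurs → occurs.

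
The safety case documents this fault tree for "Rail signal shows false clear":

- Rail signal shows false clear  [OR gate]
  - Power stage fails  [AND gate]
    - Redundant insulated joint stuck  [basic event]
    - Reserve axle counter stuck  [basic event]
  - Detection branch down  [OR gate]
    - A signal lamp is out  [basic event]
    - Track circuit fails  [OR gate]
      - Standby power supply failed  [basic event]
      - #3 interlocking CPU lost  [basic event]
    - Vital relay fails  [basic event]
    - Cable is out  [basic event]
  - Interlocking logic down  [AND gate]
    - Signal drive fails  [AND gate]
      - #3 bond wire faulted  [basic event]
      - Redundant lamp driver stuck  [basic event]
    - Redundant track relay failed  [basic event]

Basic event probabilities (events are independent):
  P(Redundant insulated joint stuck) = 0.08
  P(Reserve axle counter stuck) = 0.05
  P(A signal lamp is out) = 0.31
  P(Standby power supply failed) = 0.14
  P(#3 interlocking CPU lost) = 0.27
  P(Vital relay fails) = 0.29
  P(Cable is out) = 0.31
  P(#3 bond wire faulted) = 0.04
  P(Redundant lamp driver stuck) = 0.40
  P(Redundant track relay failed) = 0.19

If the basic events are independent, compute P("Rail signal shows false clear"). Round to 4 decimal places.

P(Power stage fails) [AND] = 0.08 × 0.05 = 0.004000
P(Track circuit fails) [OR] = 1 − (1−0.14) × (1−0.27) = 0.372200
P(Detection branch down) [OR] = 1 − (1−0.31) × (1−0.372200) × (1−0.29) × (1−0.31) = 0.787784
P(Signal drive fails) [AND] = 0.04 × 0.40 = 0.016000
P(Interlocking logic down) [AND] = 0.016000 × 0.19 = 0.003040
P(Rail signal shows false clear) [OR] = 1 − (1−0.004000) × (1−0.787784) × (1−0.003040) = 0.789275
Rounded to 4 decimal places: P(Rail signal shows false clear) ≈ 0.7893.

0.7893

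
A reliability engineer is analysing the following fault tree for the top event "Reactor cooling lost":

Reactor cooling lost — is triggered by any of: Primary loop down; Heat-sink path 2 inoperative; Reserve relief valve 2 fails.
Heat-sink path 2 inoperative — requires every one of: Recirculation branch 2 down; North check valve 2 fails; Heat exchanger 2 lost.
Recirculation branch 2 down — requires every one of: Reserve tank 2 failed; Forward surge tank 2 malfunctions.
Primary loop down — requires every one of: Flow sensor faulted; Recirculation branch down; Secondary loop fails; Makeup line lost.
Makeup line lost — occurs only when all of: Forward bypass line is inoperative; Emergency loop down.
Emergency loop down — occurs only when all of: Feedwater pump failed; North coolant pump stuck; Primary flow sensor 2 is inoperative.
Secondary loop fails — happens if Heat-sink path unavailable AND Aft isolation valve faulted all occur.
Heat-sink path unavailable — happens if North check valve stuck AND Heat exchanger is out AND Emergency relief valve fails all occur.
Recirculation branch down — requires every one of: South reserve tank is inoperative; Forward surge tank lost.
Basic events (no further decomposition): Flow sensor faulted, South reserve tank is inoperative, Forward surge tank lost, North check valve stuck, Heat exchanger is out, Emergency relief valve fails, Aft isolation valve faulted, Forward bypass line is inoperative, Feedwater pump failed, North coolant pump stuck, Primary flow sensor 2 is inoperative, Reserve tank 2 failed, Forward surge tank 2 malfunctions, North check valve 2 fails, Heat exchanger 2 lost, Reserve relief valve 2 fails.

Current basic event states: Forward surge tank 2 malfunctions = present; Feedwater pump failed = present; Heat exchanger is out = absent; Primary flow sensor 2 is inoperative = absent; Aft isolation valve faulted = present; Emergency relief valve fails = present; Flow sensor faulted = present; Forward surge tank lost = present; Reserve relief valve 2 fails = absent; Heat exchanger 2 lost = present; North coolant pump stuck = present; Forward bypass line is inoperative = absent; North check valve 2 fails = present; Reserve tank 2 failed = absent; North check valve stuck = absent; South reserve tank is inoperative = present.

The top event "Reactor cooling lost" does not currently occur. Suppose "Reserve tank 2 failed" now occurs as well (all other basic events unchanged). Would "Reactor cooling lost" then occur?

Yes

Counterfactual: set "Reserve tank 2 failed" to occurred.
Recirculation branch down [AND]: South reserve tank is inoperative=occurs, Forward surge tank lost=occurs → all inputs occur → occurs.
Heat-sink path unavailable [AND]: North check valve stuck=not, Heat exchanger is out=not, Emergency relief valve fails=occurs → not all inputs occur → does not occur.
Secondary loop fails [AND]: Heat-sink path unavailable=not, Aft isolation valve faulted=occurs → not all inputs occur → does not occur.
Emergency loop down [AND]: Feedwater pump failed=occurs, North coolant pump stuck=occurs, Primary flow sensor 2 is inoperative=not → not all inputs occur → does not occur.
Makeup line lost [AND]: Forward bypass line is inoperative=not, Emergency loop down=not → not all inputs occur → does not occur.
Primary loop down [AND]: Flow sensor faulted=occurs, Recirculation branch down=occurs, Secondary loop fails=not, Makeup line lost=not → not all inputs occur → does not occur.
Recirculation branch 2 down [AND]: Reserve tank 2 failed=occurs, Forward surge tank 2 malfunctions=occurs → all inputs occur → occurs.
Heat-sink path 2 inoperative [AND]: Recirculation branch 2 down=occurs, North check valve 2 fails=occurs, Heat exchanger 2 lost=occurs → all inputs occur → occurs.
Reactor cooling lost [OR]: Primary loop down=not, Heat-sink path 2 inoperative=occurs, Reserve relief valve 2 fails=not → at least one input occurs → occurs.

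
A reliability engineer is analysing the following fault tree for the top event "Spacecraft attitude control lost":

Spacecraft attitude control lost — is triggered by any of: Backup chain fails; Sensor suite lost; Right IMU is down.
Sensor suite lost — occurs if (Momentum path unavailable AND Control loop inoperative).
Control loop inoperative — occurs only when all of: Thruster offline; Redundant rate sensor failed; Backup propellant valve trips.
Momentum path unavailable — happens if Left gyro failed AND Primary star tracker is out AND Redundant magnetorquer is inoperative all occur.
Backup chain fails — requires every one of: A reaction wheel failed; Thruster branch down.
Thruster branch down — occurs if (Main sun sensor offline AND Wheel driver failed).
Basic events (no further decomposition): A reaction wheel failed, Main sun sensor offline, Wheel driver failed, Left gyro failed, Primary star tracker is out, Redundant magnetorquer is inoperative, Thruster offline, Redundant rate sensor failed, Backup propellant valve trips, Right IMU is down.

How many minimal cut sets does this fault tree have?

3

Thruster branch down [AND]: one cut set from each child combined → 1 × 1 = 1 cut set(s).
Backup chain fails [AND]: one cut set from each child combined → 1 × 1 = 1 cut set(s).
Momentum path unavailable [AND]: one cut set from each child combined → 1 × 1 × 1 = 1 cut set(s).
Control loop inoperative [AND]: one cut set from each child combined → 1 × 1 × 1 = 1 cut set(s).
Sensor suite lost [AND]: one cut set from each child combined → 1 × 1 = 1 cut set(s).
Spacecraft attitude control lost [OR]: union of children's cut sets → 3 cut set(s).
Minimal cut sets: {A reaction wheel failed, Main sun sensor offline, Wheel driver failed}; {Backup propellant valve trips, Left gyro failed, Primary star tracker is out, Redundant magnetorquer is inoperative, Redundant rate sensor failed, Thruster offline}; {Right IMU is down}.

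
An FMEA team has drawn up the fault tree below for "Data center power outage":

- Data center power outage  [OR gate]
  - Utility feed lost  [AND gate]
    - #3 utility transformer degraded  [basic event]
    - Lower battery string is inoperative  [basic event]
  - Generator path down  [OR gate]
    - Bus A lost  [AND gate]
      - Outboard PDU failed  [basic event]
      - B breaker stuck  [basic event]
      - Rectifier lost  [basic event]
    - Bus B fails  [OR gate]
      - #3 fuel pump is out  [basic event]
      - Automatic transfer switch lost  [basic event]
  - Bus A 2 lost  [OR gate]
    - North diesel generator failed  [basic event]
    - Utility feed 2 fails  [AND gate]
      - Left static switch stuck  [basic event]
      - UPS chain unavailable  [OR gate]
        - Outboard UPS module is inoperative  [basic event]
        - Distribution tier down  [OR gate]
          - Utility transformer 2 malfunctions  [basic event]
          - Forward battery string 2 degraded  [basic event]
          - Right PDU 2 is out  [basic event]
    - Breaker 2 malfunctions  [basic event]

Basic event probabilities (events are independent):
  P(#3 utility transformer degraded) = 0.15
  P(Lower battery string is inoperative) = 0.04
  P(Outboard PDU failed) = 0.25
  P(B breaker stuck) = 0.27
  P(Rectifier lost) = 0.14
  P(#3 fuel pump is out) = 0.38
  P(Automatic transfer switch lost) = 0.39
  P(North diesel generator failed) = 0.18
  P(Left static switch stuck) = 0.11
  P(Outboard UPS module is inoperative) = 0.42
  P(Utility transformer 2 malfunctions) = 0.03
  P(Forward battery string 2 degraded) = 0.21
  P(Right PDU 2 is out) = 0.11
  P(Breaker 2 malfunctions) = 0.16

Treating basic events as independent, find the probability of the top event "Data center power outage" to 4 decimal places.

P(Utility feed lost) [AND] = 0.15 × 0.04 = 0.006000
P(Bus A lost) [AND] = 0.25 × 0.27 × 0.14 = 0.009450
P(Bus B fails) [OR] = 1 − (1−0.38) × (1−0.39) = 0.621800
P(Generator path down) [OR] = 1 − (1−0.009450) × (1−0.621800) = 0.625374
P(Distribution tier down) [OR] = 1 − (1−0.03) × (1−0.21) × (1−0.11) = 0.317993
P(UPS chain unavailable) [OR] = 1 − (1−0.42) × (1−0.317993) = 0.604436
P(Utility feed 2 fails) [AND] = 0.11 × 0.604436 = 0.066488
P(Bus A 2 lost) [OR] = 1 − (1−0.18) × (1−0.066488) × (1−0.16) = 0.356997
P(Data center power outage) [OR] = 1 − (1−0.006000) × (1−0.625374) × (1−0.356997) = 0.760560
Rounded to 4 decimal places: P(Data center power outage) ≈ 0.7606.

0.7606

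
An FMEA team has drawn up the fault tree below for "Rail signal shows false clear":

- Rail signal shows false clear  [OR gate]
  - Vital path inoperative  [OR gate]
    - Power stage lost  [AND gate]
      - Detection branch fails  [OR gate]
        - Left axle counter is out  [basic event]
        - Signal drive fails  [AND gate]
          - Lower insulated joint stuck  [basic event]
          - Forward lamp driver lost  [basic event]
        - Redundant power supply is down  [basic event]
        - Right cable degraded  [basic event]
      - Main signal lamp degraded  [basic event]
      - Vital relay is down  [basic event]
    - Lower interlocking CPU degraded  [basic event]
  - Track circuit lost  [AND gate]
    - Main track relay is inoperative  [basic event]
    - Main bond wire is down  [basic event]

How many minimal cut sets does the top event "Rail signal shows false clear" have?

Signal drive fails [AND]: one cut set from each child combined → 1 × 1 = 1 cut set(s).
Detection branch fails [OR]: union of children's cut sets → 4 cut set(s).
Power stage lost [AND]: one cut set from each child combined → 4 × 1 × 1 = 4 cut set(s).
Vital path inoperative [OR]: union of children's cut sets → 5 cut set(s).
Track circuit lost [AND]: one cut set from each child combined → 1 × 1 = 1 cut set(s).
Rail signal shows false clear [OR]: union of children's cut sets → 6 cut set(s).
Minimal cut sets: {Left axle counter is out, Main signal lamp degraded, Vital relay is down}; {Forward lamp driver lost, Lower insulated joint stuck, Main signal lamp degraded, Vital relay is down}; {Main signal lamp degraded, Redundant power supply is down, Vital relay is down}; {Main signal lamp degraded, Right cable degraded, Vital relay is down}; {Lower interlocking CPU degraded}; {Main bond wire is down, Main track relay is inoperative}.

6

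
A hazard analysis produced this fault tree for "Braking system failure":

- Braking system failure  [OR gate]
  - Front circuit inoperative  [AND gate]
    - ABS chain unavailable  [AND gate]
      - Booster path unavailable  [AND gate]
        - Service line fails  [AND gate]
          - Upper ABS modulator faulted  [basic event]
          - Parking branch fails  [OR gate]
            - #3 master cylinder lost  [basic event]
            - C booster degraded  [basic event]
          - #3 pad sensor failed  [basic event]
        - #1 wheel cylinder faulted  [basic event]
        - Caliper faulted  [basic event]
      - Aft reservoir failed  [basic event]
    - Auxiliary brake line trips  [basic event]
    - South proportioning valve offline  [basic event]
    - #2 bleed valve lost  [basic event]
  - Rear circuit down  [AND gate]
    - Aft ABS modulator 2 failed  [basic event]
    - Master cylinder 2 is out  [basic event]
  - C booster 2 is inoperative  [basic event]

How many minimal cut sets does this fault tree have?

4

Parking branch fails [OR]: union of children's cut sets → 2 cut set(s).
Service line fails [AND]: one cut set from each child combined → 1 × 2 × 1 = 2 cut set(s).
Booster path unavailable [AND]: one cut set from each child combined → 2 × 1 × 1 = 2 cut set(s).
ABS chain unavailable [AND]: one cut set from each child combined → 2 × 1 = 2 cut set(s).
Front circuit inoperative [AND]: one cut set from each child combined → 2 × 1 × 1 × 1 = 2 cut set(s).
Rear circuit down [AND]: one cut set from each child combined → 1 × 1 = 1 cut set(s).
Braking system failure [OR]: union of children's cut sets → 4 cut set(s).
Minimal cut sets: {#1 wheel cylinder faulted, #2 bleed valve lost, #3 master cylinder lost, #3 pad sensor failed, Aft reservoir failed, Auxiliary brake line trips, Caliper faulted, South proportioning valve offline, Upper ABS modulator faulted}; {#1 wheel cylinder faulted, #2 bleed valve lost, #3 pad sensor failed, Aft reservoir failed, Auxiliary brake line trips, C booster degraded, Caliper faulted, South proportioning valve offline, Upper ABS modulator faulted}; {Aft ABS modulator 2 failed, Master cylinder 2 is out}; {C booster 2 is inoperative}.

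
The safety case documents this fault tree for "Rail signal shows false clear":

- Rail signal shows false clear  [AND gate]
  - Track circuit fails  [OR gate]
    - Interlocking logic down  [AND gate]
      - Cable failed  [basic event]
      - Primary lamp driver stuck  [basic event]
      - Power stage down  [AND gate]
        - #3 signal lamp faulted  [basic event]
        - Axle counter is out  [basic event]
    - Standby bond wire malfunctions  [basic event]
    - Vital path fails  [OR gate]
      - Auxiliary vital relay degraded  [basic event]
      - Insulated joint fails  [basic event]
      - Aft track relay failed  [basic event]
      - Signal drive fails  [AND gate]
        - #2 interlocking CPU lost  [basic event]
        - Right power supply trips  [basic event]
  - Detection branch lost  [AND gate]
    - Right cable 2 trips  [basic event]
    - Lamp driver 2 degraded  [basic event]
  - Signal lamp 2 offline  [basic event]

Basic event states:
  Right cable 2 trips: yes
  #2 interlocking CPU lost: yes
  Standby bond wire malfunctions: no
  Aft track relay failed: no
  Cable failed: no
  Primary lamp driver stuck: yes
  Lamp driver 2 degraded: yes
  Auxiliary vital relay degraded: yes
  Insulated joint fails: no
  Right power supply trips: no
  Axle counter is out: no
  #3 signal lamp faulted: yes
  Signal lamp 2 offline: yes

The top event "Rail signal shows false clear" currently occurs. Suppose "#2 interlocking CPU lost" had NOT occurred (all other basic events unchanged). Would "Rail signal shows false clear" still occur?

Yes

Counterfactual: set "#2 interlocking CPU lost" to not occurred.
Power stage down [AND]: #3 signal lamp faulted=occurs, Axle counter is out=not → not all inputs occur → does not occur.
Interlocking logic down [AND]: Cable failed=not, Primary lamp driver stuck=occurs, Power stage down=not → not all inputs occur → does not occur.
Signal drive fails [AND]: #2 interlocking CPU lost=not, Right power supply trips=not → not all inputs occur → does not occur.
Vital path fails [OR]: Auxiliary vital relay degraded=occurs, Insulated joint fails=not, Aft track relay failed=not, Signal drive fails=not → at least one input occurs → occurs.
Track circuit fails [OR]: Interlocking logic down=not, Standby bond wire malfunctions=not, Vital path fails=occurs → at least one input occurs → occurs.
Detection branch lost [AND]: Right cable 2 trips=occurs, Lamp driver 2 degraded=occurs → all inputs occur → occurs.
Rail signal shows false clear [AND]: Track circuit fails=occurs, Detection branch lost=occurs, Signal lamp 2 offline=occurs → all inputs occur → occurs.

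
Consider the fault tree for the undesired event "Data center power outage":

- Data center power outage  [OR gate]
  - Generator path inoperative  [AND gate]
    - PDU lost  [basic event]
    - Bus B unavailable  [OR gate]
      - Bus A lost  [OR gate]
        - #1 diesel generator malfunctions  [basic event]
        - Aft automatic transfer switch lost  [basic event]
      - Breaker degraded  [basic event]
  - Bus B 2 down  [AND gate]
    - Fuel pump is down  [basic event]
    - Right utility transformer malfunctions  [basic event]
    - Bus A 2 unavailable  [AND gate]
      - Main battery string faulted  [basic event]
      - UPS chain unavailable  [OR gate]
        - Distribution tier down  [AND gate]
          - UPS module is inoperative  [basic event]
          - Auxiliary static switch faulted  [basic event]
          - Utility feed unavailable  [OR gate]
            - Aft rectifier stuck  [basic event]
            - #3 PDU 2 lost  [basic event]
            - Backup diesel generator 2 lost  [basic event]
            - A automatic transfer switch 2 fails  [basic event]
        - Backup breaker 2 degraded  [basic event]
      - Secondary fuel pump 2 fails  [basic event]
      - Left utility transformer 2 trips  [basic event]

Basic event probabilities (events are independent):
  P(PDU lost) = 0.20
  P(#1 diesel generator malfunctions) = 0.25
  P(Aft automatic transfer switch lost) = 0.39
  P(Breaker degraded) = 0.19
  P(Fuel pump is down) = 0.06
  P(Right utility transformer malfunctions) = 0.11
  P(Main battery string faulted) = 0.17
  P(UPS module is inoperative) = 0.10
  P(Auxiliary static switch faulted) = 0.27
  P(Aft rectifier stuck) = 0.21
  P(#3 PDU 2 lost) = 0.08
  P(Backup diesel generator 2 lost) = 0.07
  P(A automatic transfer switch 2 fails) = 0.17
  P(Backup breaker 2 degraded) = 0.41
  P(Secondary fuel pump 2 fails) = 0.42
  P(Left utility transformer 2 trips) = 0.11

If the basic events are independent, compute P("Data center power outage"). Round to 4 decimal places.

P(Bus A lost) [OR] = 1 − (1−0.25) × (1−0.39) = 0.542500
P(Bus B unavailable) [OR] = 1 − (1−0.542500) × (1−0.19) = 0.629425
P(Generator path inoperative) [AND] = 0.20 × 0.629425 = 0.125885
P(Utility feed unavailable) [OR] = 1 − (1−0.21) × (1−0.08) × (1−0.07) × (1−0.17) = 0.438983
P(Distribution tier down) [AND] = 0.10 × 0.27 × 0.438983 = 0.011853
P(UPS chain unavailable) [OR] = 1 − (1−0.011853) × (1−0.41) = 0.416993
P(Bus A 2 unavailable) [AND] = 0.17 × 0.416993 × 0.42 × 0.11 = 0.003275
P(Bus B 2 down) [AND] = 0.06 × 0.11 × 0.003275 = 0.000022
P(Data center power outage) [OR] = 1 − (1−0.125885) × (1−0.000022) = 0.125904
Rounded to 4 decimal places: P(Data center power outage) ≈ 0.1259.

0.1259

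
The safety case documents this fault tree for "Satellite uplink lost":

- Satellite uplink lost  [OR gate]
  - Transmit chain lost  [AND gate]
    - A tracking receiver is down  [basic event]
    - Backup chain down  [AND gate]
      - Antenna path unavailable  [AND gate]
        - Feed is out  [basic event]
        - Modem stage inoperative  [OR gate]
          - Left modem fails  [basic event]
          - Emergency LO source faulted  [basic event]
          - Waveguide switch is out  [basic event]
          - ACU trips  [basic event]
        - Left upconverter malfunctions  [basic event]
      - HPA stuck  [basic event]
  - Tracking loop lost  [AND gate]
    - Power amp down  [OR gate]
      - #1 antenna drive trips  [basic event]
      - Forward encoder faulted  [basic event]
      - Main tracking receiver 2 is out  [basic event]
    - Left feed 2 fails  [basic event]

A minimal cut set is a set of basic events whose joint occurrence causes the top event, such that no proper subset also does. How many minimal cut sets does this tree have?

Modem stage inoperative [OR]: union of children's cut sets → 4 cut set(s).
Antenna path unavailable [AND]: one cut set from each child combined → 1 × 4 × 1 = 4 cut set(s).
Backup chain down [AND]: one cut set from each child combined → 4 × 1 = 4 cut set(s).
Transmit chain lost [AND]: one cut set from each child combined → 1 × 4 = 4 cut set(s).
Power amp down [OR]: union of children's cut sets → 3 cut set(s).
Tracking loop lost [AND]: one cut set from each child combined → 3 × 1 = 3 cut set(s).
Satellite uplink lost [OR]: union of children's cut sets → 7 cut set(s).
Minimal cut sets: {A tracking receiver is down, Feed is out, HPA stuck, Left modem fails, Left upconverter malfunctions}; {A tracking receiver is down, Emergency LO source faulted, Feed is out, HPA stuck, Left upconverter malfunctions}; {A tracking receiver is down, Feed is out, HPA stuck, Left upconverter malfunctions, Waveguide switch is out}; {A tracking receiver is down, ACU trips, Feed is out, HPA stuck, Left upconverter malfunctions}; {#1 antenna drive trips, Left feed 2 fails}; {Forward encoder faulted, Left feed 2 fails}; {Left feed 2 fails, Main tracking receiver 2 is out}.

7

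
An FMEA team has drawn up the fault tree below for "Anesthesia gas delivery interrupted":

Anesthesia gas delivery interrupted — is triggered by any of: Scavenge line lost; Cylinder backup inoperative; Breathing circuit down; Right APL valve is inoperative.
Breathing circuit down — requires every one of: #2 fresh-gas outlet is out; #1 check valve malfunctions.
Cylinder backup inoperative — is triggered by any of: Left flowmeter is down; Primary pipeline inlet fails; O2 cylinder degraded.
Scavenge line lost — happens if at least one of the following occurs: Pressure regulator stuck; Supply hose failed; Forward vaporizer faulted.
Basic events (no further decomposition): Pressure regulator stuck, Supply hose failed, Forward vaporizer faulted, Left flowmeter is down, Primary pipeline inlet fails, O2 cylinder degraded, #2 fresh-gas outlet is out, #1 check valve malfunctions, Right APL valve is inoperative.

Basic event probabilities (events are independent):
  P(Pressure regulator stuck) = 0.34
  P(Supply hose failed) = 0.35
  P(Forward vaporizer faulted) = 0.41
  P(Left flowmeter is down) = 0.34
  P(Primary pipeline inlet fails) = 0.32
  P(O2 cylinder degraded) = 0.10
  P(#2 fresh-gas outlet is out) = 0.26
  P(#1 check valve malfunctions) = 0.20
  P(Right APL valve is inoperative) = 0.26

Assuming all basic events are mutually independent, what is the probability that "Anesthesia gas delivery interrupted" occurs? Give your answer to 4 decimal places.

P(Scavenge line lost) [OR] = 1 − (1−0.34) × (1−0.35) × (1−0.41) = 0.746890
P(Cylinder backup inoperative) [OR] = 1 − (1−0.34) × (1−0.32) × (1−0.10) = 0.596080
P(Breathing circuit down) [AND] = 0.26 × 0.20 = 0.052000
P(Anesthesia gas delivery interrupted) [OR] = 1 − (1−0.746890) × (1−0.596080) × (1−0.052000) × (1−0.26) = 0.928279
Rounded to 4 decimal places: P(Anesthesia gas delivery interrupted) ≈ 0.9283.

0.9283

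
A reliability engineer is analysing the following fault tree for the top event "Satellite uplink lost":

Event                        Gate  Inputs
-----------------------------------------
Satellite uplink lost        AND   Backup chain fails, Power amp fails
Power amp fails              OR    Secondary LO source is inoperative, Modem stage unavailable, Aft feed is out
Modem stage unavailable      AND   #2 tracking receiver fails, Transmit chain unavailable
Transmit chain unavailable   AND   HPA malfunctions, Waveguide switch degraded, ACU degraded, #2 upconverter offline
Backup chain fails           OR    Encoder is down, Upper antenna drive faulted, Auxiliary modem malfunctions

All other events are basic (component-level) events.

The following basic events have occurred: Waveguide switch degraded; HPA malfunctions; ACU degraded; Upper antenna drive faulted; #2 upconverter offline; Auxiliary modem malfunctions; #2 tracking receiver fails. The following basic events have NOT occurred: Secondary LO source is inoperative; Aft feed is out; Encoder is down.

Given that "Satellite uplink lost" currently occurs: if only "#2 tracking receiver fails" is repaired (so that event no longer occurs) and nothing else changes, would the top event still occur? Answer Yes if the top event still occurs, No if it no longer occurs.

No

Counterfactual: set "#2 tracking receiver fails" to not occurred.
Backup chain fails [OR]: Encoder is down=not, Upper antenna drive faulted=occurs, Auxiliary modem malfunctions=occurs → at least one input occurs → occurs.
Transmit chain unavailable [AND]: HPA malfunctions=occurs, Waveguide switch degraded=occurs, ACU degraded=occurs, #2 upconverter offline=occurs → all inputs occur → occurs.
Modem stage unavailable [AND]: #2 tracking receiver fails=not, Transmit chain unavailable=occurs → not all inputs occur → does not occur.
Power amp fails [OR]: Secondary LO source is inoperative=not, Modem stage unavailable=not, Aft feed is out=not → no input occurs → does not occur.
Satellite uplink lost [AND]: Backup chain fails=occurs, Power amp fails=not → not all inputs occur → does not occur.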